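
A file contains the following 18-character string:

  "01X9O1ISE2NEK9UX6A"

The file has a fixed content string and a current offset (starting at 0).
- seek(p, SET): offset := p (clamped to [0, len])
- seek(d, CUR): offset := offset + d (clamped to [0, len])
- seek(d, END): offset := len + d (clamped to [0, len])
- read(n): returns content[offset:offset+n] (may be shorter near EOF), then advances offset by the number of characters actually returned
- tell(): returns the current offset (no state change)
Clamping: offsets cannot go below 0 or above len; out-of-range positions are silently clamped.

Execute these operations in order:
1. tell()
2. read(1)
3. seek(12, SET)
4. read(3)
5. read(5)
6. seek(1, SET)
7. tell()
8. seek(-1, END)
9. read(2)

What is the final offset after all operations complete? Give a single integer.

Answer: 18

Derivation:
After 1 (tell()): offset=0
After 2 (read(1)): returned '0', offset=1
After 3 (seek(12, SET)): offset=12
After 4 (read(3)): returned 'K9U', offset=15
After 5 (read(5)): returned 'X6A', offset=18
After 6 (seek(1, SET)): offset=1
After 7 (tell()): offset=1
After 8 (seek(-1, END)): offset=17
After 9 (read(2)): returned 'A', offset=18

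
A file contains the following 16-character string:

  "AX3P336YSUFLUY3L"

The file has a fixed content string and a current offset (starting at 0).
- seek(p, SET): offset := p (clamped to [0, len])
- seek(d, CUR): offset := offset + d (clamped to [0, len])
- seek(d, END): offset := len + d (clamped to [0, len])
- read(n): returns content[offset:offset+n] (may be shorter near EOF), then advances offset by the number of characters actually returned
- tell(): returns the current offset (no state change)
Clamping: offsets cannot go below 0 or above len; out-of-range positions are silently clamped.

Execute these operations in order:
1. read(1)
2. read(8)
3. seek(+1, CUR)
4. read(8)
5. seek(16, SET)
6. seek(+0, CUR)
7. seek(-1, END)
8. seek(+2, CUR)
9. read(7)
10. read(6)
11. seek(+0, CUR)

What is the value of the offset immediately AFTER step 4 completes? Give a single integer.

Answer: 16

Derivation:
After 1 (read(1)): returned 'A', offset=1
After 2 (read(8)): returned 'X3P336YS', offset=9
After 3 (seek(+1, CUR)): offset=10
After 4 (read(8)): returned 'FLUY3L', offset=16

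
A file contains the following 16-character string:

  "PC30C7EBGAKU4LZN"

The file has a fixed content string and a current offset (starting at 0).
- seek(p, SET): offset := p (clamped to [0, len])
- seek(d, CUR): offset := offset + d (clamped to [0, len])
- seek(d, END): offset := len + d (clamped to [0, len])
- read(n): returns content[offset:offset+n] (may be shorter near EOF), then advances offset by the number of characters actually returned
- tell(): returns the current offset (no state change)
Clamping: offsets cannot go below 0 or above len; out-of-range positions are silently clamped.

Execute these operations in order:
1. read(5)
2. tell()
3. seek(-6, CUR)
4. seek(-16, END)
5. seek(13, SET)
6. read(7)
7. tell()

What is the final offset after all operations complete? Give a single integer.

Answer: 16

Derivation:
After 1 (read(5)): returned 'PC30C', offset=5
After 2 (tell()): offset=5
After 3 (seek(-6, CUR)): offset=0
After 4 (seek(-16, END)): offset=0
After 5 (seek(13, SET)): offset=13
After 6 (read(7)): returned 'LZN', offset=16
After 7 (tell()): offset=16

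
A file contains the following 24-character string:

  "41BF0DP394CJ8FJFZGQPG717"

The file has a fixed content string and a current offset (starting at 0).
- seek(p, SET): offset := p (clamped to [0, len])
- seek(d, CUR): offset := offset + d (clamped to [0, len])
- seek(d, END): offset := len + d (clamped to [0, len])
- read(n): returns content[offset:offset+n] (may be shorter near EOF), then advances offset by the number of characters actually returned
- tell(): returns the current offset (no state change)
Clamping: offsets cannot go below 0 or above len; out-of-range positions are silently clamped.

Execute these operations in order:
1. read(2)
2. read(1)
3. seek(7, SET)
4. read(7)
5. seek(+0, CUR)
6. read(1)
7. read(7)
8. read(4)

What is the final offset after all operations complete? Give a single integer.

Answer: 24

Derivation:
After 1 (read(2)): returned '41', offset=2
After 2 (read(1)): returned 'B', offset=3
After 3 (seek(7, SET)): offset=7
After 4 (read(7)): returned '394CJ8F', offset=14
After 5 (seek(+0, CUR)): offset=14
After 6 (read(1)): returned 'J', offset=15
After 7 (read(7)): returned 'FZGQPG7', offset=22
After 8 (read(4)): returned '17', offset=24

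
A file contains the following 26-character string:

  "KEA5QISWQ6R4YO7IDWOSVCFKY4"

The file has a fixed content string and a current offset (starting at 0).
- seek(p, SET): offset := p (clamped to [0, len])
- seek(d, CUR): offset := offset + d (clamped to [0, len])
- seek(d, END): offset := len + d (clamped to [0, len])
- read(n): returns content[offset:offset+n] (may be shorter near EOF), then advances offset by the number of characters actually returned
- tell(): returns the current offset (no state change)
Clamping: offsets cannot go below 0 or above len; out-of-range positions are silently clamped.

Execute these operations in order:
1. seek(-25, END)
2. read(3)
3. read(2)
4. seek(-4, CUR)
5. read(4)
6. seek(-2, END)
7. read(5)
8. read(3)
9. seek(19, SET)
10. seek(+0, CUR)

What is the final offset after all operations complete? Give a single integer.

Answer: 19

Derivation:
After 1 (seek(-25, END)): offset=1
After 2 (read(3)): returned 'EA5', offset=4
After 3 (read(2)): returned 'QI', offset=6
After 4 (seek(-4, CUR)): offset=2
After 5 (read(4)): returned 'A5QI', offset=6
After 6 (seek(-2, END)): offset=24
After 7 (read(5)): returned 'Y4', offset=26
After 8 (read(3)): returned '', offset=26
After 9 (seek(19, SET)): offset=19
After 10 (seek(+0, CUR)): offset=19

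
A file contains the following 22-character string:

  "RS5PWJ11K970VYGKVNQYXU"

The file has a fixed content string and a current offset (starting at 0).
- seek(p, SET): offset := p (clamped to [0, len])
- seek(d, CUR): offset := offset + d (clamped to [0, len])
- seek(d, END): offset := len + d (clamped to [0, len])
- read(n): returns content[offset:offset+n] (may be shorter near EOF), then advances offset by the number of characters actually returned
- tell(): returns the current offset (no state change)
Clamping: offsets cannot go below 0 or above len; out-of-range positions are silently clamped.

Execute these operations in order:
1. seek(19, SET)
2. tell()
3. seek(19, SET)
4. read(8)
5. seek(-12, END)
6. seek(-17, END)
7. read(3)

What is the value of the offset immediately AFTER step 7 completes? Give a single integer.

Answer: 8

Derivation:
After 1 (seek(19, SET)): offset=19
After 2 (tell()): offset=19
After 3 (seek(19, SET)): offset=19
After 4 (read(8)): returned 'YXU', offset=22
After 5 (seek(-12, END)): offset=10
After 6 (seek(-17, END)): offset=5
After 7 (read(3)): returned 'J11', offset=8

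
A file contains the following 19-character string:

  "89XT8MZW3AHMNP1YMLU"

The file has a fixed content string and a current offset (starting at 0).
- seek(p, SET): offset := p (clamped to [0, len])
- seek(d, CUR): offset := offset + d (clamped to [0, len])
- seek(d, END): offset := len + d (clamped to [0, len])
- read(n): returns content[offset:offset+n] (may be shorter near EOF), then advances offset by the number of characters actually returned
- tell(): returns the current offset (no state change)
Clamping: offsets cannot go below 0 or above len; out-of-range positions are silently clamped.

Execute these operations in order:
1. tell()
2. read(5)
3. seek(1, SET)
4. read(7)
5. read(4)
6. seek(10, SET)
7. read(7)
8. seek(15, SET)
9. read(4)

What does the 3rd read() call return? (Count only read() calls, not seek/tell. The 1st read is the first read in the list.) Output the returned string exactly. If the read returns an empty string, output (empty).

After 1 (tell()): offset=0
After 2 (read(5)): returned '89XT8', offset=5
After 3 (seek(1, SET)): offset=1
After 4 (read(7)): returned '9XT8MZW', offset=8
After 5 (read(4)): returned '3AHM', offset=12
After 6 (seek(10, SET)): offset=10
After 7 (read(7)): returned 'HMNP1YM', offset=17
After 8 (seek(15, SET)): offset=15
After 9 (read(4)): returned 'YMLU', offset=19

Answer: 3AHM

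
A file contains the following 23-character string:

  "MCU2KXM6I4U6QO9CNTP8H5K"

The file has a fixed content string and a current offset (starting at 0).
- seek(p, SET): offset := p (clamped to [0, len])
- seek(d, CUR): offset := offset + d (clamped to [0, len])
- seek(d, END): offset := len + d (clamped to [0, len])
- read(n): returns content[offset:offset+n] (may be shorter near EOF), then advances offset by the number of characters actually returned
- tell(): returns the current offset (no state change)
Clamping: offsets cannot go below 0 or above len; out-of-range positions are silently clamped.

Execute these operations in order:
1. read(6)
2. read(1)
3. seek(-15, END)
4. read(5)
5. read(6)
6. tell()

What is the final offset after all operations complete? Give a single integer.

Answer: 19

Derivation:
After 1 (read(6)): returned 'MCU2KX', offset=6
After 2 (read(1)): returned 'M', offset=7
After 3 (seek(-15, END)): offset=8
After 4 (read(5)): returned 'I4U6Q', offset=13
After 5 (read(6)): returned 'O9CNTP', offset=19
After 6 (tell()): offset=19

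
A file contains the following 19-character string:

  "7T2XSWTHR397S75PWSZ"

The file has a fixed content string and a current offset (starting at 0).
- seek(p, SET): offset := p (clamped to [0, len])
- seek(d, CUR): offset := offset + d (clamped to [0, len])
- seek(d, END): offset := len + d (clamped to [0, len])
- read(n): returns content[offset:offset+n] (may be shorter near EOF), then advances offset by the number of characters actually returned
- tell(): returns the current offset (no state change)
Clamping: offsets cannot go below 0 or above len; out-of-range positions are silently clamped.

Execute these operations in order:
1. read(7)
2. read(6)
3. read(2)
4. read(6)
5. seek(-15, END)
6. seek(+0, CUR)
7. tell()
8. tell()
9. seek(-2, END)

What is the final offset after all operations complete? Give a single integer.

Answer: 17

Derivation:
After 1 (read(7)): returned '7T2XSWT', offset=7
After 2 (read(6)): returned 'HR397S', offset=13
After 3 (read(2)): returned '75', offset=15
After 4 (read(6)): returned 'PWSZ', offset=19
After 5 (seek(-15, END)): offset=4
After 6 (seek(+0, CUR)): offset=4
After 7 (tell()): offset=4
After 8 (tell()): offset=4
After 9 (seek(-2, END)): offset=17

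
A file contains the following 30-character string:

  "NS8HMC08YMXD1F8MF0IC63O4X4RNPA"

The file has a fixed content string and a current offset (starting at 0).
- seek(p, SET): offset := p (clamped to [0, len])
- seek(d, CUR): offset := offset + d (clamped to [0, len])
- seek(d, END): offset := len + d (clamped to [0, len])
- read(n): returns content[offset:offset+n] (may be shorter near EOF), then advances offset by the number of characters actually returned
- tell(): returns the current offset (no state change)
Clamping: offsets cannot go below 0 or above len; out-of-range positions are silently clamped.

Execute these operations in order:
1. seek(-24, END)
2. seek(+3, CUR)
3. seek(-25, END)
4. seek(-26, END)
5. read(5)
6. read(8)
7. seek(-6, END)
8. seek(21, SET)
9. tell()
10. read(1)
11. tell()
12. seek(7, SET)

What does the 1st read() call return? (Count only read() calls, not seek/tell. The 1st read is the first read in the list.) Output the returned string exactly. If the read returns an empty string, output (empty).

After 1 (seek(-24, END)): offset=6
After 2 (seek(+3, CUR)): offset=9
After 3 (seek(-25, END)): offset=5
After 4 (seek(-26, END)): offset=4
After 5 (read(5)): returned 'MC08Y', offset=9
After 6 (read(8)): returned 'MXD1F8MF', offset=17
After 7 (seek(-6, END)): offset=24
After 8 (seek(21, SET)): offset=21
After 9 (tell()): offset=21
After 10 (read(1)): returned '3', offset=22
After 11 (tell()): offset=22
After 12 (seek(7, SET)): offset=7

Answer: MC08Y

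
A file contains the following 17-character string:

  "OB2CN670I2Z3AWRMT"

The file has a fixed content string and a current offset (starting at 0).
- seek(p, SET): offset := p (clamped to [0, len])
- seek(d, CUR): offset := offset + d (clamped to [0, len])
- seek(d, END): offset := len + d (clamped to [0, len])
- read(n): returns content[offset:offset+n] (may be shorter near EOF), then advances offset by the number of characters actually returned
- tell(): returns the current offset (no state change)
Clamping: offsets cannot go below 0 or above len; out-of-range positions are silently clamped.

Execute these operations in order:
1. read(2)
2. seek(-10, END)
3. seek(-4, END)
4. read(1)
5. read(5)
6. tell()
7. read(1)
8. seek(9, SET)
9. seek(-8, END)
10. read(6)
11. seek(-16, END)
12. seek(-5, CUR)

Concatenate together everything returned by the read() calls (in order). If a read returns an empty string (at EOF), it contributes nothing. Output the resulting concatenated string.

After 1 (read(2)): returned 'OB', offset=2
After 2 (seek(-10, END)): offset=7
After 3 (seek(-4, END)): offset=13
After 4 (read(1)): returned 'W', offset=14
After 5 (read(5)): returned 'RMT', offset=17
After 6 (tell()): offset=17
After 7 (read(1)): returned '', offset=17
After 8 (seek(9, SET)): offset=9
After 9 (seek(-8, END)): offset=9
After 10 (read(6)): returned '2Z3AWR', offset=15
After 11 (seek(-16, END)): offset=1
After 12 (seek(-5, CUR)): offset=0

Answer: OBWRMT2Z3AWR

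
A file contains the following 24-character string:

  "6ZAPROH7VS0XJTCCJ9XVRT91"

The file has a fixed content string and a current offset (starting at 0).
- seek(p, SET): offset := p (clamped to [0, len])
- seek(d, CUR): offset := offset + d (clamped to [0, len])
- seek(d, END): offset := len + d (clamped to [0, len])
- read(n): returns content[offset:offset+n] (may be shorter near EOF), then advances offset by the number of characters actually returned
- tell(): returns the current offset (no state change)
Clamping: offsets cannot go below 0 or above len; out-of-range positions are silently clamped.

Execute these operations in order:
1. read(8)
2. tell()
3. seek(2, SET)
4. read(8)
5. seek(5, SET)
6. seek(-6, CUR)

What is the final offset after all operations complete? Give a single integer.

Answer: 0

Derivation:
After 1 (read(8)): returned '6ZAPROH7', offset=8
After 2 (tell()): offset=8
After 3 (seek(2, SET)): offset=2
After 4 (read(8)): returned 'APROH7VS', offset=10
After 5 (seek(5, SET)): offset=5
After 6 (seek(-6, CUR)): offset=0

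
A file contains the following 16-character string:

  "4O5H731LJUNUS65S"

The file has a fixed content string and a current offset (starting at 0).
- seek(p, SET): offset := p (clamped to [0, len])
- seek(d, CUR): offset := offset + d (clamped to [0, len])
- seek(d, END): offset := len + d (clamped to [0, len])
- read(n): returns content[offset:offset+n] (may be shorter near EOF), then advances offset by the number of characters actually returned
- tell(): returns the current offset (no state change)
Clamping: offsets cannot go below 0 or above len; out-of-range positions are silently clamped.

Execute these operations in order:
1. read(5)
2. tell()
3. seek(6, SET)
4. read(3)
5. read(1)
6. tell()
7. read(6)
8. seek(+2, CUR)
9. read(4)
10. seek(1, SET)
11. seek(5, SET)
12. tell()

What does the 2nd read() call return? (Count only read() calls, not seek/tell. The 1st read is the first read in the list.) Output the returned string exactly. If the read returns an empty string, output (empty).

Answer: 1LJ

Derivation:
After 1 (read(5)): returned '4O5H7', offset=5
After 2 (tell()): offset=5
After 3 (seek(6, SET)): offset=6
After 4 (read(3)): returned '1LJ', offset=9
After 5 (read(1)): returned 'U', offset=10
After 6 (tell()): offset=10
After 7 (read(6)): returned 'NUS65S', offset=16
After 8 (seek(+2, CUR)): offset=16
After 9 (read(4)): returned '', offset=16
After 10 (seek(1, SET)): offset=1
After 11 (seek(5, SET)): offset=5
After 12 (tell()): offset=5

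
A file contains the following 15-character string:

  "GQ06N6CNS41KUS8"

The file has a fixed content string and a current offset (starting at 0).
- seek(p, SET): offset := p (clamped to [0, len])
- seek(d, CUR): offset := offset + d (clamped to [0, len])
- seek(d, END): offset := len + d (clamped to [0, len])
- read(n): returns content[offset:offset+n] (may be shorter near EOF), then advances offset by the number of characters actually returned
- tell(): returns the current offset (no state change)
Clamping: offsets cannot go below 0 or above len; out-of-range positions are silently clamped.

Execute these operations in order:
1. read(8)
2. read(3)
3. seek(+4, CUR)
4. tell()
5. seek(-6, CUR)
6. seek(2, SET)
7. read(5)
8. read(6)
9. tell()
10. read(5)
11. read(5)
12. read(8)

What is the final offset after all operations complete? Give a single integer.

After 1 (read(8)): returned 'GQ06N6CN', offset=8
After 2 (read(3)): returned 'S41', offset=11
After 3 (seek(+4, CUR)): offset=15
After 4 (tell()): offset=15
After 5 (seek(-6, CUR)): offset=9
After 6 (seek(2, SET)): offset=2
After 7 (read(5)): returned '06N6C', offset=7
After 8 (read(6)): returned 'NS41KU', offset=13
After 9 (tell()): offset=13
After 10 (read(5)): returned 'S8', offset=15
After 11 (read(5)): returned '', offset=15
After 12 (read(8)): returned '', offset=15

Answer: 15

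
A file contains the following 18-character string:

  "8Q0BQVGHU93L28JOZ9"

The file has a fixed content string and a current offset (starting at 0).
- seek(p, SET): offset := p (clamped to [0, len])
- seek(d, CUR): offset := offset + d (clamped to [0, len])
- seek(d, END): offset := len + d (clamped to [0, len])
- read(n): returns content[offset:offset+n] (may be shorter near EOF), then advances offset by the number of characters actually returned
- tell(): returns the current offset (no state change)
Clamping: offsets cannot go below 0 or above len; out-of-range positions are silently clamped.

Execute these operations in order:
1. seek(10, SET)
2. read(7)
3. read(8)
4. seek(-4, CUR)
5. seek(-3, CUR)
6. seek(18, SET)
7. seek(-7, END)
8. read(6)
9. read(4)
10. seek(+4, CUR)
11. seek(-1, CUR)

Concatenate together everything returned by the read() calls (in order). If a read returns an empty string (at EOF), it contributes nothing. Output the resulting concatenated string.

After 1 (seek(10, SET)): offset=10
After 2 (read(7)): returned '3L28JOZ', offset=17
After 3 (read(8)): returned '9', offset=18
After 4 (seek(-4, CUR)): offset=14
After 5 (seek(-3, CUR)): offset=11
After 6 (seek(18, SET)): offset=18
After 7 (seek(-7, END)): offset=11
After 8 (read(6)): returned 'L28JOZ', offset=17
After 9 (read(4)): returned '9', offset=18
After 10 (seek(+4, CUR)): offset=18
After 11 (seek(-1, CUR)): offset=17

Answer: 3L28JOZ9L28JOZ9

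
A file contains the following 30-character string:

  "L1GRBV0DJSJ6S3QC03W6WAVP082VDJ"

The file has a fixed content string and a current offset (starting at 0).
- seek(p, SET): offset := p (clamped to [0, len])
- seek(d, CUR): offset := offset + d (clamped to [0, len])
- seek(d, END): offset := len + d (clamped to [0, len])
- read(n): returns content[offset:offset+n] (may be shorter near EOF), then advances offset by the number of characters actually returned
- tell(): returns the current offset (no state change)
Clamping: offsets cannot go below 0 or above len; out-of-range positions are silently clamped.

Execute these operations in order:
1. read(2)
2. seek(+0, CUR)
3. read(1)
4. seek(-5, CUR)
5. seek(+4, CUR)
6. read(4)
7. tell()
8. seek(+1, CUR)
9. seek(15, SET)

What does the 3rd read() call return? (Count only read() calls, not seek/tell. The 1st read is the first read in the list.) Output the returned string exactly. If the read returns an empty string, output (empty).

After 1 (read(2)): returned 'L1', offset=2
After 2 (seek(+0, CUR)): offset=2
After 3 (read(1)): returned 'G', offset=3
After 4 (seek(-5, CUR)): offset=0
After 5 (seek(+4, CUR)): offset=4
After 6 (read(4)): returned 'BV0D', offset=8
After 7 (tell()): offset=8
After 8 (seek(+1, CUR)): offset=9
After 9 (seek(15, SET)): offset=15

Answer: BV0D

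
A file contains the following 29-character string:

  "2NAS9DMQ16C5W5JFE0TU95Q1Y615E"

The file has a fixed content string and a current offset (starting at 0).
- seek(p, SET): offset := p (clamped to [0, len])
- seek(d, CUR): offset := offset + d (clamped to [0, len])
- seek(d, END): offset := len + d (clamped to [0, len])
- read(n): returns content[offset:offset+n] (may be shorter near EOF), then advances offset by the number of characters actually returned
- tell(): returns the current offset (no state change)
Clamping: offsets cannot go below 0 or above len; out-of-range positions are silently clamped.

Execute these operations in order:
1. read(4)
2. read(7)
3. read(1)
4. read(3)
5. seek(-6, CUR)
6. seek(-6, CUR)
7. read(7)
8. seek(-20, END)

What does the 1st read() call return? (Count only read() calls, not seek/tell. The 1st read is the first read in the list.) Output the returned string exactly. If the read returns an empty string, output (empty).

Answer: 2NAS

Derivation:
After 1 (read(4)): returned '2NAS', offset=4
After 2 (read(7)): returned '9DMQ16C', offset=11
After 3 (read(1)): returned '5', offset=12
After 4 (read(3)): returned 'W5J', offset=15
After 5 (seek(-6, CUR)): offset=9
After 6 (seek(-6, CUR)): offset=3
After 7 (read(7)): returned 'S9DMQ16', offset=10
After 8 (seek(-20, END)): offset=9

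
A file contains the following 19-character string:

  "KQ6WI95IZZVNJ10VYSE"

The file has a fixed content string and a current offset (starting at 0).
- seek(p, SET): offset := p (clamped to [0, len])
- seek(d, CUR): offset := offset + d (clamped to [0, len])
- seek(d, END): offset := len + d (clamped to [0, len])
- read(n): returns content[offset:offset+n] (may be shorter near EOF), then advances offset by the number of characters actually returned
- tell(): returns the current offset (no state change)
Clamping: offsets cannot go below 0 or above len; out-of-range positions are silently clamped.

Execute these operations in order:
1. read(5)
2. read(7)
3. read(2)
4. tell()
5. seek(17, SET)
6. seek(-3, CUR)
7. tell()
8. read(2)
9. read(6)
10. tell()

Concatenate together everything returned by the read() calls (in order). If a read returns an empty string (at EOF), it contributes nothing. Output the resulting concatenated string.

Answer: KQ6WI95IZZVNJ10VYSE

Derivation:
After 1 (read(5)): returned 'KQ6WI', offset=5
After 2 (read(7)): returned '95IZZVN', offset=12
After 3 (read(2)): returned 'J1', offset=14
After 4 (tell()): offset=14
After 5 (seek(17, SET)): offset=17
After 6 (seek(-3, CUR)): offset=14
After 7 (tell()): offset=14
After 8 (read(2)): returned '0V', offset=16
After 9 (read(6)): returned 'YSE', offset=19
After 10 (tell()): offset=19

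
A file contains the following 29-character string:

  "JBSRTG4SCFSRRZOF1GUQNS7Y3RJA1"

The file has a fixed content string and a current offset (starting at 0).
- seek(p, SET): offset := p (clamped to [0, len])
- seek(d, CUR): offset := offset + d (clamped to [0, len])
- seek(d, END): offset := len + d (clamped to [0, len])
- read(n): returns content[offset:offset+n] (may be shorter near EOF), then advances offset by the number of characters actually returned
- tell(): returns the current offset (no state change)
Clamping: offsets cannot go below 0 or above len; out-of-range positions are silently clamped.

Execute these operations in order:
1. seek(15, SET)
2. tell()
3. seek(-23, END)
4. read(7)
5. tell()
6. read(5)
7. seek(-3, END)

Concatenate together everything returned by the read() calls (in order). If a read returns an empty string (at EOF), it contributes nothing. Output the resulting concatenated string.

After 1 (seek(15, SET)): offset=15
After 2 (tell()): offset=15
After 3 (seek(-23, END)): offset=6
After 4 (read(7)): returned '4SCFSRR', offset=13
After 5 (tell()): offset=13
After 6 (read(5)): returned 'ZOF1G', offset=18
After 7 (seek(-3, END)): offset=26

Answer: 4SCFSRRZOF1G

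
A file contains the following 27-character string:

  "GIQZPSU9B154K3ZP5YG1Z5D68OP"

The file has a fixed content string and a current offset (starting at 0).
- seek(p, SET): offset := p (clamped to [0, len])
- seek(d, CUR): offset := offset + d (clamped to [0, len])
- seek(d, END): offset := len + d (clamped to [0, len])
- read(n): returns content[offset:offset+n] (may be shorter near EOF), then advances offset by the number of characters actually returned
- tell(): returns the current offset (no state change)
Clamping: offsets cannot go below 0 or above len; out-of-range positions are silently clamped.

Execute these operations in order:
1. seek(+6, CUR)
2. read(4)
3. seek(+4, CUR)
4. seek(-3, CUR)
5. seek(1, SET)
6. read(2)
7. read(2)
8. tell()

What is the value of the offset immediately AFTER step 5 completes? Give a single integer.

Answer: 1

Derivation:
After 1 (seek(+6, CUR)): offset=6
After 2 (read(4)): returned 'U9B1', offset=10
After 3 (seek(+4, CUR)): offset=14
After 4 (seek(-3, CUR)): offset=11
After 5 (seek(1, SET)): offset=1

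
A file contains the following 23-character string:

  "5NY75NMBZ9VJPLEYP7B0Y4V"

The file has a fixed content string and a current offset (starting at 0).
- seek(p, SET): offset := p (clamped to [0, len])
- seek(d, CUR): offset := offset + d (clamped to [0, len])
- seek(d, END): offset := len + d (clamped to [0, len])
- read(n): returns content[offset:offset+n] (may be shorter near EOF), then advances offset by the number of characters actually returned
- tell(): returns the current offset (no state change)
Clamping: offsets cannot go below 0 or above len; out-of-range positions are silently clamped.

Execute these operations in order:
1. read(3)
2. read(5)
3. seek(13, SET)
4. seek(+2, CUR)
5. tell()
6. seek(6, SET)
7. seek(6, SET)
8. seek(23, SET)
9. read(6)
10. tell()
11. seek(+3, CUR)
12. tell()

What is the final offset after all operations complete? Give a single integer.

Answer: 23

Derivation:
After 1 (read(3)): returned '5NY', offset=3
After 2 (read(5)): returned '75NMB', offset=8
After 3 (seek(13, SET)): offset=13
After 4 (seek(+2, CUR)): offset=15
After 5 (tell()): offset=15
After 6 (seek(6, SET)): offset=6
After 7 (seek(6, SET)): offset=6
After 8 (seek(23, SET)): offset=23
After 9 (read(6)): returned '', offset=23
After 10 (tell()): offset=23
After 11 (seek(+3, CUR)): offset=23
After 12 (tell()): offset=23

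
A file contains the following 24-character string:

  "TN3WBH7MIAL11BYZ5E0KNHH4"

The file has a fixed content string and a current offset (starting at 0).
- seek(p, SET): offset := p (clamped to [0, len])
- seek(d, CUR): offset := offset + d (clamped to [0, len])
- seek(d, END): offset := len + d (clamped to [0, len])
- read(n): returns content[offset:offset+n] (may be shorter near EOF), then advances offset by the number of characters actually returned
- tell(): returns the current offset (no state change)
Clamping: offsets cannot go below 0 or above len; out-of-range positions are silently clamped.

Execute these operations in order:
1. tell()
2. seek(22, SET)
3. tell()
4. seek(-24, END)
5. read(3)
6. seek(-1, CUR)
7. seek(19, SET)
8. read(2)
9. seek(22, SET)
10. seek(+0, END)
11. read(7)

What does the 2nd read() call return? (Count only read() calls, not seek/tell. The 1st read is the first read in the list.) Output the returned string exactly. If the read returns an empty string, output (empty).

After 1 (tell()): offset=0
After 2 (seek(22, SET)): offset=22
After 3 (tell()): offset=22
After 4 (seek(-24, END)): offset=0
After 5 (read(3)): returned 'TN3', offset=3
After 6 (seek(-1, CUR)): offset=2
After 7 (seek(19, SET)): offset=19
After 8 (read(2)): returned 'KN', offset=21
After 9 (seek(22, SET)): offset=22
After 10 (seek(+0, END)): offset=24
After 11 (read(7)): returned '', offset=24

Answer: KN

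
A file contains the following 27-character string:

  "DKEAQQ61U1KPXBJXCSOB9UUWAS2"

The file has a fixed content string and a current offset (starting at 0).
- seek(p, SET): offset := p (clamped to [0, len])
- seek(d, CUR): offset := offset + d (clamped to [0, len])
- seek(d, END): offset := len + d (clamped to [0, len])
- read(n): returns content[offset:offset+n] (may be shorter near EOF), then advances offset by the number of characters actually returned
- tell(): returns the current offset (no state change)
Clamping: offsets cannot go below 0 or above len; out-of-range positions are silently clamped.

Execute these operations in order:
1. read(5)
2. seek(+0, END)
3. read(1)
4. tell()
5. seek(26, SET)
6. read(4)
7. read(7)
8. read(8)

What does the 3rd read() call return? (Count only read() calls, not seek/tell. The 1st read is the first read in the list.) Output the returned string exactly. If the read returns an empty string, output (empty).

Answer: 2

Derivation:
After 1 (read(5)): returned 'DKEAQ', offset=5
After 2 (seek(+0, END)): offset=27
After 3 (read(1)): returned '', offset=27
After 4 (tell()): offset=27
After 5 (seek(26, SET)): offset=26
After 6 (read(4)): returned '2', offset=27
After 7 (read(7)): returned '', offset=27
After 8 (read(8)): returned '', offset=27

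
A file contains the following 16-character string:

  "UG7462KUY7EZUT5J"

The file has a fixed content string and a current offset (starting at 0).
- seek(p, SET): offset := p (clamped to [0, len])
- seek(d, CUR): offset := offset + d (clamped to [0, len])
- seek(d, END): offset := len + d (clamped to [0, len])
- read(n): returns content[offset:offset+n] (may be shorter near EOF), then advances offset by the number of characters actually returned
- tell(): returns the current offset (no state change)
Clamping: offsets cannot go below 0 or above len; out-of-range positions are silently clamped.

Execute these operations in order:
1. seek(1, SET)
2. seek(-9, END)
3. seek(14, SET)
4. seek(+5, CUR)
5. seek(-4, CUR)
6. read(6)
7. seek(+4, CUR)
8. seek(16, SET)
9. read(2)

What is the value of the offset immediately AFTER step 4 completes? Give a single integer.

After 1 (seek(1, SET)): offset=1
After 2 (seek(-9, END)): offset=7
After 3 (seek(14, SET)): offset=14
After 4 (seek(+5, CUR)): offset=16

Answer: 16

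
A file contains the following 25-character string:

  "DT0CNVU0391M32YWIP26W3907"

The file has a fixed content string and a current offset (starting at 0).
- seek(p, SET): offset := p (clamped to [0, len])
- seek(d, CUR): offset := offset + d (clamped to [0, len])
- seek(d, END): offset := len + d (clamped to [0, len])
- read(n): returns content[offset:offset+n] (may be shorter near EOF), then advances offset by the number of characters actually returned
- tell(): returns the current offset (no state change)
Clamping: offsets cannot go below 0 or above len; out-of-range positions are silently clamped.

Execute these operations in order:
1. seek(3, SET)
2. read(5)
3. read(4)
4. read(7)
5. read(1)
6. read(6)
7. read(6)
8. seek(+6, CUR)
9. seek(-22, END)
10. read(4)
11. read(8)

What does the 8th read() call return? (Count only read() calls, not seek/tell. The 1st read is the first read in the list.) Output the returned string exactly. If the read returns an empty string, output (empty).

Answer: 0391M32Y

Derivation:
After 1 (seek(3, SET)): offset=3
After 2 (read(5)): returned 'CNVU0', offset=8
After 3 (read(4)): returned '391M', offset=12
After 4 (read(7)): returned '32YWIP2', offset=19
After 5 (read(1)): returned '6', offset=20
After 6 (read(6)): returned 'W3907', offset=25
After 7 (read(6)): returned '', offset=25
After 8 (seek(+6, CUR)): offset=25
After 9 (seek(-22, END)): offset=3
After 10 (read(4)): returned 'CNVU', offset=7
After 11 (read(8)): returned '0391M32Y', offset=15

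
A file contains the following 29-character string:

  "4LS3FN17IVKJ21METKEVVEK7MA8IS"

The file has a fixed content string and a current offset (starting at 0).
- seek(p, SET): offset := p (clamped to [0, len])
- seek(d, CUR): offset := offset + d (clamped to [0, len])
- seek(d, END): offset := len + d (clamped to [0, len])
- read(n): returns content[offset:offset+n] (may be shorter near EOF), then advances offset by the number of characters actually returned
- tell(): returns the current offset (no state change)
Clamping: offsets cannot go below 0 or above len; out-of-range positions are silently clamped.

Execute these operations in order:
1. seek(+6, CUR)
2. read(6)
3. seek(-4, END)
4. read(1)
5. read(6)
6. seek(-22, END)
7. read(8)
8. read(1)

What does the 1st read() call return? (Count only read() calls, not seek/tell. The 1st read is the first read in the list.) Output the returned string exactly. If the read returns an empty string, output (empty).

After 1 (seek(+6, CUR)): offset=6
After 2 (read(6)): returned '17IVKJ', offset=12
After 3 (seek(-4, END)): offset=25
After 4 (read(1)): returned 'A', offset=26
After 5 (read(6)): returned '8IS', offset=29
After 6 (seek(-22, END)): offset=7
After 7 (read(8)): returned '7IVKJ21M', offset=15
After 8 (read(1)): returned 'E', offset=16

Answer: 17IVKJ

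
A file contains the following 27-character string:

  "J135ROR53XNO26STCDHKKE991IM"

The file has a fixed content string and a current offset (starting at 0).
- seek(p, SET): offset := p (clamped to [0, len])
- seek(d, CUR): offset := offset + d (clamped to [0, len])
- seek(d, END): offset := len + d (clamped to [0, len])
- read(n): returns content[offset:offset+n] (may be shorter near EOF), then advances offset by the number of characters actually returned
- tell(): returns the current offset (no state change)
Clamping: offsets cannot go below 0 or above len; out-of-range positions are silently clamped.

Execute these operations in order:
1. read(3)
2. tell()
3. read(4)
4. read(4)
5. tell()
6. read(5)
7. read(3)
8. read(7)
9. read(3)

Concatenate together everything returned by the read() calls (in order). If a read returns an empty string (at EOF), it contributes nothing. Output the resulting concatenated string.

After 1 (read(3)): returned 'J13', offset=3
After 2 (tell()): offset=3
After 3 (read(4)): returned '5ROR', offset=7
After 4 (read(4)): returned '53XN', offset=11
After 5 (tell()): offset=11
After 6 (read(5)): returned 'O26ST', offset=16
After 7 (read(3)): returned 'CDH', offset=19
After 8 (read(7)): returned 'KKE991I', offset=26
After 9 (read(3)): returned 'M', offset=27

Answer: J135ROR53XNO26STCDHKKE991IM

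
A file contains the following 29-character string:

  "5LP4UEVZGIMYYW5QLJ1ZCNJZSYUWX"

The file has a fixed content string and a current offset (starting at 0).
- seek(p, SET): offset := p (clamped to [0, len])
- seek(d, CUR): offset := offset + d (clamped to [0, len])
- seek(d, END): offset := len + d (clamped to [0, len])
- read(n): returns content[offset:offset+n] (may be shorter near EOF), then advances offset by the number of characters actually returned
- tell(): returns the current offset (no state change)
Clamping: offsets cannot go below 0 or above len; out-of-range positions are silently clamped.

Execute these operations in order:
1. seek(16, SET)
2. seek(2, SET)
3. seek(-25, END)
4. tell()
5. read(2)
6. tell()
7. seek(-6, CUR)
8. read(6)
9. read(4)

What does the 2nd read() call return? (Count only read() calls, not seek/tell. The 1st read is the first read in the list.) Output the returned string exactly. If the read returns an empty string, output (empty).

After 1 (seek(16, SET)): offset=16
After 2 (seek(2, SET)): offset=2
After 3 (seek(-25, END)): offset=4
After 4 (tell()): offset=4
After 5 (read(2)): returned 'UE', offset=6
After 6 (tell()): offset=6
After 7 (seek(-6, CUR)): offset=0
After 8 (read(6)): returned '5LP4UE', offset=6
After 9 (read(4)): returned 'VZGI', offset=10

Answer: 5LP4UE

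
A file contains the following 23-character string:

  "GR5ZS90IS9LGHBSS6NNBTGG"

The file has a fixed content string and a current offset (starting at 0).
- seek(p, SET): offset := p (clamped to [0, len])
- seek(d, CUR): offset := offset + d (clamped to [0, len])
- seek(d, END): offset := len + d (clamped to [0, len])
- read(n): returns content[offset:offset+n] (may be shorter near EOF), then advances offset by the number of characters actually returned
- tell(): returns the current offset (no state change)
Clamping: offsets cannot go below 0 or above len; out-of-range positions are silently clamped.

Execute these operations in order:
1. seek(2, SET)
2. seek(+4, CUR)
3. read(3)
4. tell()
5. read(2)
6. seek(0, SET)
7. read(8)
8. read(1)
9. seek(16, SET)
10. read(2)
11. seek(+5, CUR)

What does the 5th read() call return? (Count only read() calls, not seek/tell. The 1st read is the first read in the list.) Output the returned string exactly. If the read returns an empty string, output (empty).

Answer: 6N

Derivation:
After 1 (seek(2, SET)): offset=2
After 2 (seek(+4, CUR)): offset=6
After 3 (read(3)): returned '0IS', offset=9
After 4 (tell()): offset=9
After 5 (read(2)): returned '9L', offset=11
After 6 (seek(0, SET)): offset=0
After 7 (read(8)): returned 'GR5ZS90I', offset=8
After 8 (read(1)): returned 'S', offset=9
After 9 (seek(16, SET)): offset=16
After 10 (read(2)): returned '6N', offset=18
After 11 (seek(+5, CUR)): offset=23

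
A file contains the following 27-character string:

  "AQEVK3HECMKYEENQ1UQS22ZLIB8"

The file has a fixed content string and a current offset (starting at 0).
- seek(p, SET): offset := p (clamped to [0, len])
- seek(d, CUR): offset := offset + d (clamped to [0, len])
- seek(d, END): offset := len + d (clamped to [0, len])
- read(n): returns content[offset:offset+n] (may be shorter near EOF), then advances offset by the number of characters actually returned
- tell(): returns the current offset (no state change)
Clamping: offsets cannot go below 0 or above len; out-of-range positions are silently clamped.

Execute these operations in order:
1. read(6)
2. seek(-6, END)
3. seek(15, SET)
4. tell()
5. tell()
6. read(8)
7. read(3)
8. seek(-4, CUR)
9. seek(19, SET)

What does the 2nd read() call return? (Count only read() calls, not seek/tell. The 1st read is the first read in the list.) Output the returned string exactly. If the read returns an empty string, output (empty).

Answer: Q1UQS22Z

Derivation:
After 1 (read(6)): returned 'AQEVK3', offset=6
After 2 (seek(-6, END)): offset=21
After 3 (seek(15, SET)): offset=15
After 4 (tell()): offset=15
After 5 (tell()): offset=15
After 6 (read(8)): returned 'Q1UQS22Z', offset=23
After 7 (read(3)): returned 'LIB', offset=26
After 8 (seek(-4, CUR)): offset=22
After 9 (seek(19, SET)): offset=19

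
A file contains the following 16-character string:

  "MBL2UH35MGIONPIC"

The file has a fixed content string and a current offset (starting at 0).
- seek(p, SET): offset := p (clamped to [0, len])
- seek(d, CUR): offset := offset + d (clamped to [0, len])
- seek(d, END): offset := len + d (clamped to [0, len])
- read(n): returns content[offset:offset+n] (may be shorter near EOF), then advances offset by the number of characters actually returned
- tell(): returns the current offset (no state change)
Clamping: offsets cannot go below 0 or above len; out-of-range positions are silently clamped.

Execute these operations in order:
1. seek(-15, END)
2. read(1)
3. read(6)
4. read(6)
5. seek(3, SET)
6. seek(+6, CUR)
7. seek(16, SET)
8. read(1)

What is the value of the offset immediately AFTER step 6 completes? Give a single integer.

Answer: 9

Derivation:
After 1 (seek(-15, END)): offset=1
After 2 (read(1)): returned 'B', offset=2
After 3 (read(6)): returned 'L2UH35', offset=8
After 4 (read(6)): returned 'MGIONP', offset=14
After 5 (seek(3, SET)): offset=3
After 6 (seek(+6, CUR)): offset=9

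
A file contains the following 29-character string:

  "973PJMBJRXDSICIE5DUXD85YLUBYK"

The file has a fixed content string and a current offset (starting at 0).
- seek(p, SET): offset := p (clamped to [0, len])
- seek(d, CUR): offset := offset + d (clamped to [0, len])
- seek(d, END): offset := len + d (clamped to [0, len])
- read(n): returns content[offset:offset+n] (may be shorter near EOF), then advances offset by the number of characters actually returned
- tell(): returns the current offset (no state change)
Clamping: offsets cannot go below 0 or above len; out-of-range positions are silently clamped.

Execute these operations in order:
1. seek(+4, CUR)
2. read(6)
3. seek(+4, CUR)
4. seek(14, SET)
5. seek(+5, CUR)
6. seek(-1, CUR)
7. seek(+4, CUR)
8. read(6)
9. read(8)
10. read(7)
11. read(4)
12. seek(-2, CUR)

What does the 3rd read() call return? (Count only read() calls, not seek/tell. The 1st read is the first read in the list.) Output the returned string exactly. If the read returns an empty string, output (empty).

Answer: K

Derivation:
After 1 (seek(+4, CUR)): offset=4
After 2 (read(6)): returned 'JMBJRX', offset=10
After 3 (seek(+4, CUR)): offset=14
After 4 (seek(14, SET)): offset=14
After 5 (seek(+5, CUR)): offset=19
After 6 (seek(-1, CUR)): offset=18
After 7 (seek(+4, CUR)): offset=22
After 8 (read(6)): returned '5YLUBY', offset=28
After 9 (read(8)): returned 'K', offset=29
After 10 (read(7)): returned '', offset=29
After 11 (read(4)): returned '', offset=29
After 12 (seek(-2, CUR)): offset=27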